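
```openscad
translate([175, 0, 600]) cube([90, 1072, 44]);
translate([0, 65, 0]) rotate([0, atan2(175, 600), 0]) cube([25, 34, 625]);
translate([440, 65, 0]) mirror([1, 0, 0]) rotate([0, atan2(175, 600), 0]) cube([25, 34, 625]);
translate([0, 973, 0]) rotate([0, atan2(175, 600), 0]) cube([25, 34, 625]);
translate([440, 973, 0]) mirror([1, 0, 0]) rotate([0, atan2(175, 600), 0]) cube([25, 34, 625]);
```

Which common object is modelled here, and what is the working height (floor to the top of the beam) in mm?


A sawhorse. The overall height is 644 mm.

A beam across two mirrored pairs of raked legs — a sawhorse. The beam's underside is at z = 600 (matching the legs' vertical rise in atan2(175, 600)) and the beam is 44 mm tall, so its top is at 600 + 44 = 644 mm. The raked legs top out at the beam's underside, so that is the highest point.


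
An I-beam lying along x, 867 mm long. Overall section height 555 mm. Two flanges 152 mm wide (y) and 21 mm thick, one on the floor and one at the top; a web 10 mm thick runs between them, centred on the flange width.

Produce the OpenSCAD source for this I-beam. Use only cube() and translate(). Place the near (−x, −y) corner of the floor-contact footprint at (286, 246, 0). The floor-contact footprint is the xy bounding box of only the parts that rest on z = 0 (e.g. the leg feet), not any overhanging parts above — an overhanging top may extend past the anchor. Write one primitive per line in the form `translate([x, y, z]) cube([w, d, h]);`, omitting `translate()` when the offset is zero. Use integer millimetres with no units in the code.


translate([286, 246, 0]) cube([867, 152, 21]);
translate([286, 317, 21]) cube([867, 10, 513]);
translate([286, 246, 534]) cube([867, 152, 21]);


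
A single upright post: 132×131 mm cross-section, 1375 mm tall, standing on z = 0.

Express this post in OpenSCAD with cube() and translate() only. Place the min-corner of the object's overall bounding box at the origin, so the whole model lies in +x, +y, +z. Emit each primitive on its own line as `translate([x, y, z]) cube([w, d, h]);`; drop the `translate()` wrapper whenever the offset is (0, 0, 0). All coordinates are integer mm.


cube([132, 131, 1375]);


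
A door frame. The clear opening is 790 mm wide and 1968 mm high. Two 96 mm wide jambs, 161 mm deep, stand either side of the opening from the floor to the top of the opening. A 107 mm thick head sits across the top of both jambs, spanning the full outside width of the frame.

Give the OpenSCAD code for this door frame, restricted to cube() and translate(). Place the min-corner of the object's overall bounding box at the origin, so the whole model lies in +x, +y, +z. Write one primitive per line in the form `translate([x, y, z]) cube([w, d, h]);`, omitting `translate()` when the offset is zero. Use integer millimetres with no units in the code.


cube([96, 161, 1968]);
translate([886, 0, 0]) cube([96, 161, 1968]);
translate([0, 0, 1968]) cube([982, 161, 107]);


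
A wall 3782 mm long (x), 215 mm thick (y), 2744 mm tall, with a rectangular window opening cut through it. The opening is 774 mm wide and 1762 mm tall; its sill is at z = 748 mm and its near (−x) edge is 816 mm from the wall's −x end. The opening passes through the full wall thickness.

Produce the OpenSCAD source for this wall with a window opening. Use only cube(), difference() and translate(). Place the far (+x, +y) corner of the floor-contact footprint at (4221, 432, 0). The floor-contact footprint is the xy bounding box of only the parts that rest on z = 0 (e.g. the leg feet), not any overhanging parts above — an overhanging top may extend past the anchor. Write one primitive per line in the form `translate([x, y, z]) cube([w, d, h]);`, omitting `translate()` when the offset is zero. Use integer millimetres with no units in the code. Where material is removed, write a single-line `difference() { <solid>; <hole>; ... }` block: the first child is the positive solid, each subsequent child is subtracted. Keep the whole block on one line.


difference() { translate([439, 217, 0]) cube([3782, 215, 2744]); translate([1255, 217, 748]) cube([774, 215, 1762]); }


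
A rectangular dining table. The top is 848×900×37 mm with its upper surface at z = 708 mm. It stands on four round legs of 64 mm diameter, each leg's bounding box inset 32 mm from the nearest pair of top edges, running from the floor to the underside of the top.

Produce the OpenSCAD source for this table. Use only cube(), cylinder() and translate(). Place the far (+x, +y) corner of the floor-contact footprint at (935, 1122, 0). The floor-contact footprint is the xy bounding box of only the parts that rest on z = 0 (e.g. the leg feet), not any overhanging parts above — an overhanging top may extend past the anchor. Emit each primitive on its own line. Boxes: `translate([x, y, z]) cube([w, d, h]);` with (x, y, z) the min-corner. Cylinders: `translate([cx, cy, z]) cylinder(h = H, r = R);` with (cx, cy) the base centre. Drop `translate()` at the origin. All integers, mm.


translate([119, 254, 671]) cube([848, 900, 37]);
translate([183, 318, 0]) cylinder(h = 671, r = 32);
translate([903, 318, 0]) cylinder(h = 671, r = 32);
translate([183, 1090, 0]) cylinder(h = 671, r = 32);
translate([903, 1090, 0]) cylinder(h = 671, r = 32);


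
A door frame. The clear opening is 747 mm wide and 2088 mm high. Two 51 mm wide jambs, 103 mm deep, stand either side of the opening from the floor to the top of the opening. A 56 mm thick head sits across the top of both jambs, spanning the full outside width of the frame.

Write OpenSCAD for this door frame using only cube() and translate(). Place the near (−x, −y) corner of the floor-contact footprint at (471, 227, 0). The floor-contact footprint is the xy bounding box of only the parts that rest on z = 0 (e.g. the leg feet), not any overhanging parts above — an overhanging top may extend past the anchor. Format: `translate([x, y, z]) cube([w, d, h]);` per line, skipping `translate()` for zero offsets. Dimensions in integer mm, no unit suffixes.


translate([471, 227, 0]) cube([51, 103, 2088]);
translate([1269, 227, 0]) cube([51, 103, 2088]);
translate([471, 227, 2088]) cube([849, 103, 56]);


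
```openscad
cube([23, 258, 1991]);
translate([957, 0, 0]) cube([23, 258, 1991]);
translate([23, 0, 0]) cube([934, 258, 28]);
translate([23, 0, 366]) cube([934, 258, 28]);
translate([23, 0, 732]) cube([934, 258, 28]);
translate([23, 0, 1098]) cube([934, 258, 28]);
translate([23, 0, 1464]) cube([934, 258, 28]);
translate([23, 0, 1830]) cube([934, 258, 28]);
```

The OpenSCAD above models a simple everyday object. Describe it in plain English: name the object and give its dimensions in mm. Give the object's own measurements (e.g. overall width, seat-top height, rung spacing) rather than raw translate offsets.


An open bookshelf. Two side panels, each 23 mm thick, 258 mm deep and 1991 mm tall, stand 980 mm apart (outside-to-outside). Between them sit 6 shelves, each 28 mm thick and 258 mm deep, spanning the full gap between the sides. The bottom shelf rests on the floor (its underside at z = 0) and the clear gap between one shelf's top and the next shelf's underside is 338 mm.


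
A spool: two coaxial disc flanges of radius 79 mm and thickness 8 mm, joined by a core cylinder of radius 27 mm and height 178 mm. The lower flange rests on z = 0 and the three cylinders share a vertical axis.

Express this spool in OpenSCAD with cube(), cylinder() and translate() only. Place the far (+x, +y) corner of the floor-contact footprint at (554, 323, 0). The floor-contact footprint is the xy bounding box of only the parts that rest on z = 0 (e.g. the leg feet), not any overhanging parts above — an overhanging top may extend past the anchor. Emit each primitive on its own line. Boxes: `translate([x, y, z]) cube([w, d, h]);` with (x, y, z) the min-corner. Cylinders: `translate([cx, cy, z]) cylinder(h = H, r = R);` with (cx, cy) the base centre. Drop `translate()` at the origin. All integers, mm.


translate([475, 244, 0]) cylinder(h = 8, r = 79);
translate([475, 244, 8]) cylinder(h = 178, r = 27);
translate([475, 244, 186]) cylinder(h = 8, r = 79);


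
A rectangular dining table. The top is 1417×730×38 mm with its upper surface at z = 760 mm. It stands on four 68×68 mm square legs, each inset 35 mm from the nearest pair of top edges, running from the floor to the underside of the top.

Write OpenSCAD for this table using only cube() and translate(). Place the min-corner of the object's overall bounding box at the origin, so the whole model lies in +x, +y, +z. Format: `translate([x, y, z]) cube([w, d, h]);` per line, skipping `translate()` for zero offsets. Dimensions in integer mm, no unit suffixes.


// leg_h = 760 - 38 = 722
translate([0, 0, 722]) cube([1417, 730, 38]);
translate([35, 35, 0]) cube([68, 68, 722]);
translate([1314, 35, 0]) cube([68, 68, 722]);
translate([35, 627, 0]) cube([68, 68, 722]);
translate([1314, 627, 0]) cube([68, 68, 722]);


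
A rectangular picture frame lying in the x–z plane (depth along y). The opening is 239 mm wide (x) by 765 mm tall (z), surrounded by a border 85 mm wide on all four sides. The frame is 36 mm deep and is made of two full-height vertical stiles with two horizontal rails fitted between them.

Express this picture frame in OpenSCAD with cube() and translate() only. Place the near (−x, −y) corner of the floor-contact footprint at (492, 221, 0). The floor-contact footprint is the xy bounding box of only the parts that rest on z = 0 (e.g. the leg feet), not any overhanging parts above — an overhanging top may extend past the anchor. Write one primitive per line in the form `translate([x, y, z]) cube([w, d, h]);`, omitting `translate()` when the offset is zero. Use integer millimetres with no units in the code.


translate([492, 221, 0]) cube([85, 36, 935]);
translate([816, 221, 0]) cube([85, 36, 935]);
translate([577, 221, 0]) cube([239, 36, 85]);
translate([577, 221, 850]) cube([239, 36, 85]);


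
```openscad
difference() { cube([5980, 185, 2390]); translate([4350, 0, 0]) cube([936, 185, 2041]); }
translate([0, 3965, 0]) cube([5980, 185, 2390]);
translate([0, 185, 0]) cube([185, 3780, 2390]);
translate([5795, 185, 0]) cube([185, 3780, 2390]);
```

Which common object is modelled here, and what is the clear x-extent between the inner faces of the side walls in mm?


A single room. The interior width is 5610 mm.

Four walls enclosing a rectangle with a door in the front wall — a room. Outside width 5980 minus two 185 mm walls gives 5610 mm.


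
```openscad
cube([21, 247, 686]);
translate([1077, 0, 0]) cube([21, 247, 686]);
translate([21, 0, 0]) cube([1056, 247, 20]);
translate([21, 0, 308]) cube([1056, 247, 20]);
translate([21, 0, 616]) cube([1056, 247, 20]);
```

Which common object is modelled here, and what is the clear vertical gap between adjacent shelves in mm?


A bookshelf. The clear shelf gap is 288 mm.

Two tall side panels with 3 horizontal boards between them — a bookshelf. The first two shelf undersides are at z = 0 and z = 308; with shelf thickness 20, the clear gap is 308 − 0 − 20 = 288 mm.


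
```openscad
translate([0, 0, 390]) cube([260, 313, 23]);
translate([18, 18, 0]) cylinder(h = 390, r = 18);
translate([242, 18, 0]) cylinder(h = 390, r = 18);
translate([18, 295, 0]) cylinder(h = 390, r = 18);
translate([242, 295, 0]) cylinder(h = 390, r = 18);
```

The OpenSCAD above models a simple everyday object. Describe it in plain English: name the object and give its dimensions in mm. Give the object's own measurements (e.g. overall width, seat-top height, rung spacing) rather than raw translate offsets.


A four-legged stool. The seat is a 260×313×23 mm slab whose top surface is at z = 413 mm; four round legs, each 36 mm in diameter, run from the floor (z = 0) to the underside of the seat, each leg's axis is inset half a diameter from the nearest pair of seat edges (so the leg's bounding box is flush with the corner).


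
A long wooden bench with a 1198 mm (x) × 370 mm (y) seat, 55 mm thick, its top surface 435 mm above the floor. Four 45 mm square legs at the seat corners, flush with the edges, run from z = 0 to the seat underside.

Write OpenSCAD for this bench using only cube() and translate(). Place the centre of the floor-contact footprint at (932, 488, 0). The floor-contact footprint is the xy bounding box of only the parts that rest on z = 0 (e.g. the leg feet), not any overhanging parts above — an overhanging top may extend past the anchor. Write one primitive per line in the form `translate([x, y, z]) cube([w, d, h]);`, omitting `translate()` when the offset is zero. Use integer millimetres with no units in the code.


translate([333, 303, 380]) cube([1198, 370, 55]);
translate([333, 303, 0]) cube([45, 45, 380]);
translate([333, 628, 0]) cube([45, 45, 380]);
translate([1486, 303, 0]) cube([45, 45, 380]);
translate([1486, 628, 0]) cube([45, 45, 380]);


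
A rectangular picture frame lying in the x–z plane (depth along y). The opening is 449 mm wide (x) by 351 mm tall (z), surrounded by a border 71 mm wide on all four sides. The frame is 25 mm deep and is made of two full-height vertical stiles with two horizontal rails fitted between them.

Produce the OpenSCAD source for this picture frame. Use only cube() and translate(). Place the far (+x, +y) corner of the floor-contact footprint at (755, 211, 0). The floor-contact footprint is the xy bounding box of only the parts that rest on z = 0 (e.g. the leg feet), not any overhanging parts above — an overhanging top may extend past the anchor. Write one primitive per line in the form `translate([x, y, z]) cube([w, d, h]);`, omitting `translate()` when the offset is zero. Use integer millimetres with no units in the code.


translate([164, 186, 0]) cube([71, 25, 493]);
translate([684, 186, 0]) cube([71, 25, 493]);
translate([235, 186, 0]) cube([449, 25, 71]);
translate([235, 186, 422]) cube([449, 25, 71]);


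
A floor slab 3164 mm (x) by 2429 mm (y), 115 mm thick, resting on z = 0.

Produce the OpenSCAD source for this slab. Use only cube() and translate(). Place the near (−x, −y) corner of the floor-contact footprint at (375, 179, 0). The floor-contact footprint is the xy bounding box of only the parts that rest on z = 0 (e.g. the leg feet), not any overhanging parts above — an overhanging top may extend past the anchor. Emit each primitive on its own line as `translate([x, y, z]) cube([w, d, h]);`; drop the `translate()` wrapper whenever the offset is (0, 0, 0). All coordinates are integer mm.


translate([375, 179, 0]) cube([3164, 2429, 115]);


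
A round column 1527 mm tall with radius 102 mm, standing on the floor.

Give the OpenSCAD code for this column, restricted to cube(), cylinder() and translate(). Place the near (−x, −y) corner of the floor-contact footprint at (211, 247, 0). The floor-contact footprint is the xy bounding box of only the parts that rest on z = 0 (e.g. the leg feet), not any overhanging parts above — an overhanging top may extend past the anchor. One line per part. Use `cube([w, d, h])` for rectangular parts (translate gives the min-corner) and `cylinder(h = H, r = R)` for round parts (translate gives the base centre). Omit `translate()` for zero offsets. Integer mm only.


translate([313, 349, 0]) cylinder(h = 1527, r = 102);


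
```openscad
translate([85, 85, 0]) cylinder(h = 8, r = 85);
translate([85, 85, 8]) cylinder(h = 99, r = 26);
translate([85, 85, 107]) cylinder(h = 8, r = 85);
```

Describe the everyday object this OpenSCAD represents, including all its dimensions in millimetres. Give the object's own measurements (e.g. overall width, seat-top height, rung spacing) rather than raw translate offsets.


A spool: two coaxial disc flanges of radius 85 mm and thickness 8 mm, joined by a core cylinder of radius 26 mm and height 99 mm. The lower flange rests on z = 0 and the three cylinders share a vertical axis.


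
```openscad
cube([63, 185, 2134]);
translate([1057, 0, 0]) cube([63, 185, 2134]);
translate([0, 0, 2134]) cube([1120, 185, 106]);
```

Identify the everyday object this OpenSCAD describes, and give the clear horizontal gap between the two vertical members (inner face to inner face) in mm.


A door frame. The clear opening width is 994 mm.

Two 2134 mm tall posts with a header on top — a door frame. The left jamb is 63 mm wide at x = 0; the right jamb starts at x = 1057. The clear opening is 1057 − 63 = 994 mm.


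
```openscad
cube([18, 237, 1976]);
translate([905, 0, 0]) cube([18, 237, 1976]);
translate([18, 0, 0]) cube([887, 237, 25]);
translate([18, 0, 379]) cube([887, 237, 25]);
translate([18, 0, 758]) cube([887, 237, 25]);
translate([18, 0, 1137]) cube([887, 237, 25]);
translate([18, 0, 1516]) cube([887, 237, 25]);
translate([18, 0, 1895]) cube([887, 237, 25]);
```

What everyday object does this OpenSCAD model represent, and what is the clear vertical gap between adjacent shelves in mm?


A bookshelf. The clear shelf gap is 354 mm.

Two tall side panels with 6 horizontal boards between them — a bookshelf. The first two shelf undersides are at z = 0 and z = 379; with shelf thickness 25, the clear gap is 379 − 0 − 25 = 354 mm.


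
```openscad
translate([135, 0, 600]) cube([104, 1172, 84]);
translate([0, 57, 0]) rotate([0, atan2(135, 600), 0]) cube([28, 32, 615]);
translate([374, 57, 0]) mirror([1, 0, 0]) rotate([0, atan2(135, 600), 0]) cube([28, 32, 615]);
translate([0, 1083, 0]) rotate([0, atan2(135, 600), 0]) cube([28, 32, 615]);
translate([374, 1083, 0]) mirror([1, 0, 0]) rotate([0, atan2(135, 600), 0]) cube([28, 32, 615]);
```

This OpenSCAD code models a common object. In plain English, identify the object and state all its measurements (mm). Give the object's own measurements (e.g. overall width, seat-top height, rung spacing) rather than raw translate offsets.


A sawhorse. A 104×1172×84 mm beam (x, y, z) sits on two A-frame leg pairs. Each pair is two raked legs of 28×32 mm section (32 mm along y) splaying symmetrically in x. Each leg rises 600 mm vertically over 135 mm of horizontal reach and is 615 mm long along its own axis. Every leg's outer bottom edge rests on the floor and its outer top edge meets a bottom edge of the beam — the left legs (tilting toward +x) meet the beam's −x bottom edge, the right legs (their mirror images, tilting toward −x) meet its +x bottom edge — so the leg tops tuck under the beam, the beam's underside is 600 mm above the floor, and the feet are 374 mm apart outside-to-outside with the beam centred between them. The two leg pairs are set in 57 mm from either end of the beam.


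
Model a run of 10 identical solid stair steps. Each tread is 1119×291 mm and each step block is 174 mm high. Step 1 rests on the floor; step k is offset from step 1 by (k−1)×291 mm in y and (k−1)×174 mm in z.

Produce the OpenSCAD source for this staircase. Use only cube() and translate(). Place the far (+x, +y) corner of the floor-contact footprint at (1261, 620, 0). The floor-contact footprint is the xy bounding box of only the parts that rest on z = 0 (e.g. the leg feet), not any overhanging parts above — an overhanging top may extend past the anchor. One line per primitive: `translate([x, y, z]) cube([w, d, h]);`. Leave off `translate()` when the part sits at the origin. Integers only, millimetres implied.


translate([142, 329, 0]) cube([1119, 291, 174]);
translate([142, 620, 174]) cube([1119, 291, 174]);
translate([142, 911, 348]) cube([1119, 291, 174]);
translate([142, 1202, 522]) cube([1119, 291, 174]);
translate([142, 1493, 696]) cube([1119, 291, 174]);
translate([142, 1784, 870]) cube([1119, 291, 174]);
translate([142, 2075, 1044]) cube([1119, 291, 174]);
translate([142, 2366, 1218]) cube([1119, 291, 174]);
translate([142, 2657, 1392]) cube([1119, 291, 174]);
translate([142, 2948, 1566]) cube([1119, 291, 174]);


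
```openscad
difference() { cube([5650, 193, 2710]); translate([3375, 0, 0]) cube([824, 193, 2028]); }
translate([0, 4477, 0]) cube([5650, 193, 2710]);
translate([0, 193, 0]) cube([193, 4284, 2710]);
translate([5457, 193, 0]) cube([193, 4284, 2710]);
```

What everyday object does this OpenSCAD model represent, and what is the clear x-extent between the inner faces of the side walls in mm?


A single room. The interior width is 5264 mm.

Four walls enclosing a rectangle with a door in the front wall — a room. Outside width 5650 minus two 193 mm walls gives 5264 mm.


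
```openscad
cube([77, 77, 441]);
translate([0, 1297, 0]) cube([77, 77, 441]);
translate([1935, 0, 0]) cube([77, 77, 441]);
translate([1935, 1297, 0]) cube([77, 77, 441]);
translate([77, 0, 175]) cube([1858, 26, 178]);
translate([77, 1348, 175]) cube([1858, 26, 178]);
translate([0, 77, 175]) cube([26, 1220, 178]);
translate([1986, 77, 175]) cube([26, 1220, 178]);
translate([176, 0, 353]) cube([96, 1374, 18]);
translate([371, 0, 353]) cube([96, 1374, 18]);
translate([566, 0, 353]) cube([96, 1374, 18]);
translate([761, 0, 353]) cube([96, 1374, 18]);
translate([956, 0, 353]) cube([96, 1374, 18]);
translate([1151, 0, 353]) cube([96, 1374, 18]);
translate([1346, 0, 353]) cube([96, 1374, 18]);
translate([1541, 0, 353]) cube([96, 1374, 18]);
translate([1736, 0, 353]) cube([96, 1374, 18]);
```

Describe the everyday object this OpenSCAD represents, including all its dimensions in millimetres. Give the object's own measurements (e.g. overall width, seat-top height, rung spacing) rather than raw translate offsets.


A bed frame 2012 mm long (x) by 1374 mm wide (y). Four 77×77 mm corner posts, 441 mm tall, at the corners of the footprint. Four rails of 26 mm thickness and 178 mm height run between adjacent posts with their undersides at z = 175 mm, their outer faces flush with the outside of the frame (the two x-running rails run between the posts' inner faces; the two y-running rails run between the posts' inner faces). 9 slats, each 96 mm wide (x) and 18 mm thick, lie across the top of the two x-running rails, running the full 1374 mm width of the frame in y; along x they sit between the end posts with a 99 mm gap after the −x posts and between neighbouring slats, leaving 103 mm before the +x posts.


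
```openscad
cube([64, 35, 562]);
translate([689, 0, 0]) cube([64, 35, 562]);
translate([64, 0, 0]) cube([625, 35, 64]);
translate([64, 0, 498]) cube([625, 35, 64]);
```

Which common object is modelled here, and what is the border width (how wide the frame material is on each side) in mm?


A picture frame. The border width is 64 mm.

Four thin pieces enclosing a rectangular opening — a picture frame. The two full-height stiles are 562 mm tall; the top rail sits at z = 498 and is 64 mm tall, so the border above the opening is 562 − 498 = 64 mm, matching the stile x-width.


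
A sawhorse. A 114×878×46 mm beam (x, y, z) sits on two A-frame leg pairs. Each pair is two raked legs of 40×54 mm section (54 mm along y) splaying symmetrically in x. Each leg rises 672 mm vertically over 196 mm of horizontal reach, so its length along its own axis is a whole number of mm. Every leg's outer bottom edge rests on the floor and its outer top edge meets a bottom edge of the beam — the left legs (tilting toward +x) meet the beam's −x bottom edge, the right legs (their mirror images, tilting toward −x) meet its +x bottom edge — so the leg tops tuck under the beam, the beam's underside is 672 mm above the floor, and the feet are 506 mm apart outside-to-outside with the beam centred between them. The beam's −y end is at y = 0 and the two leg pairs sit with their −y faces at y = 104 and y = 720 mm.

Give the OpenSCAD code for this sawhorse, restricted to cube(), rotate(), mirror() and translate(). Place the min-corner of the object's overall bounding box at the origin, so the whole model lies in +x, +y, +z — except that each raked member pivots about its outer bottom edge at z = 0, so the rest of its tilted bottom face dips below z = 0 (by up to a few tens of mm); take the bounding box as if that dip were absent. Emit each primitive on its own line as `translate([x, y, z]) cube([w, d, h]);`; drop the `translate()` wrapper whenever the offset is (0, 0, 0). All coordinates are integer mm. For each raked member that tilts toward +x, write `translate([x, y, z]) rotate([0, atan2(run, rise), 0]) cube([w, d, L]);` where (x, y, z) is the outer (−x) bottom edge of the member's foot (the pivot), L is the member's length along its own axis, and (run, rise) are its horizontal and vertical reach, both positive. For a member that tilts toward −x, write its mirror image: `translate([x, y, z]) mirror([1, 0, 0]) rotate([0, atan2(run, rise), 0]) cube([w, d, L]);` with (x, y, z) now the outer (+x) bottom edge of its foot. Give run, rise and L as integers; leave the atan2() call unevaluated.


translate([196, 0, 672]) cube([114, 878, 46]);
translate([0, 104, 0]) rotate([0, atan2(196, 672), 0]) cube([40, 54, 700]);
translate([506, 104, 0]) mirror([1, 0, 0]) rotate([0, atan2(196, 672), 0]) cube([40, 54, 700]);
translate([0, 720, 0]) rotate([0, atan2(196, 672), 0]) cube([40, 54, 700]);
translate([506, 720, 0]) mirror([1, 0, 0]) rotate([0, atan2(196, 672), 0]) cube([40, 54, 700]);


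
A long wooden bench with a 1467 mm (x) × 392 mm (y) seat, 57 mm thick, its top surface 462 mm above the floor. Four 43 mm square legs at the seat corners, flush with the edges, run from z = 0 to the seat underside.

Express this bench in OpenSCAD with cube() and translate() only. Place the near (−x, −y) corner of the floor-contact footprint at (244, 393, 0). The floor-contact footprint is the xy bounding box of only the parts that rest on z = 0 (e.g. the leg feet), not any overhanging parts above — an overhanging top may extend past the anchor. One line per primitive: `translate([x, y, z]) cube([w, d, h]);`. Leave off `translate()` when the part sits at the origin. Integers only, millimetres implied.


// leg_h = 462 − 57 = 405
translate([244, 393, 405]) cube([1467, 392, 57]);
translate([244, 393, 0]) cube([43, 43, 405]);
translate([244, 742, 0]) cube([43, 43, 405]);
translate([1668, 393, 0]) cube([43, 43, 405]);
translate([1668, 742, 0]) cube([43, 43, 405]);


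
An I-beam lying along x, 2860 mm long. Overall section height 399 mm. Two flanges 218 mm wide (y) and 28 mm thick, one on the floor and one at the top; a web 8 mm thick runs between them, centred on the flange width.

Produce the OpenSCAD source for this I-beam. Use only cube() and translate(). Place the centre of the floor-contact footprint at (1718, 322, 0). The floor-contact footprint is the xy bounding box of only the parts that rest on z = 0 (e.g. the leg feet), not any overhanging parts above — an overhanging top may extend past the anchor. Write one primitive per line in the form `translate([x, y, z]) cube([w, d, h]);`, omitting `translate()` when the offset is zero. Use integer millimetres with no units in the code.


translate([288, 213, 0]) cube([2860, 218, 28]);
translate([288, 318, 28]) cube([2860, 8, 343]);
translate([288, 213, 371]) cube([2860, 218, 28]);


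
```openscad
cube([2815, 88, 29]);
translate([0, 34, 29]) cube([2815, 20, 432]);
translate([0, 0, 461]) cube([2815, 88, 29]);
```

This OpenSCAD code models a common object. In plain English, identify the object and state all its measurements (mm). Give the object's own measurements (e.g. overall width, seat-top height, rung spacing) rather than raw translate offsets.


An I-beam lying along x, 2815 mm long. Overall section height 490 mm. Two flanges 88 mm wide (y) and 29 mm thick, one on the floor and one at the top; a web 20 mm thick runs between them, centred on the flange width.


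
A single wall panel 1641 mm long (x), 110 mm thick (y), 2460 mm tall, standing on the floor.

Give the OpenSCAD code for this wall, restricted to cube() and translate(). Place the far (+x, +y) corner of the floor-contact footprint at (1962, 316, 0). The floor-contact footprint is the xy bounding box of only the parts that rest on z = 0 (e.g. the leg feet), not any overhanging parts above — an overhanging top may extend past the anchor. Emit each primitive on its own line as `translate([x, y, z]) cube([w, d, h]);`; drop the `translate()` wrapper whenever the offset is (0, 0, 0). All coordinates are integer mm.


translate([321, 206, 0]) cube([1641, 110, 2460]);


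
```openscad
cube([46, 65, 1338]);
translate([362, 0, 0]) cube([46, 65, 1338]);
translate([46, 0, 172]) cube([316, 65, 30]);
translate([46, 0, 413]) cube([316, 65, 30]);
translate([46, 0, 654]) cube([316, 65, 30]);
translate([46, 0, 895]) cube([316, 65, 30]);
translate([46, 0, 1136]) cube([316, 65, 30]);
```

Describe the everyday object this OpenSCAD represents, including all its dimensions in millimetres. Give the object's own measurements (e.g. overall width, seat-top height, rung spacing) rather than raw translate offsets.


A straight ladder. Two 46×65 mm vertical rails, 1338 mm tall, stand 408 mm apart (outside-to-outside) with their front faces coplanar on the −y side. 5 rungs, each 65 mm deep and 30 mm tall, span between the inner faces of the rails, front faces flush with the rails. The lowest rung's underside is at z = 172 mm and rungs are spaced 241 mm apart (underside to underside).


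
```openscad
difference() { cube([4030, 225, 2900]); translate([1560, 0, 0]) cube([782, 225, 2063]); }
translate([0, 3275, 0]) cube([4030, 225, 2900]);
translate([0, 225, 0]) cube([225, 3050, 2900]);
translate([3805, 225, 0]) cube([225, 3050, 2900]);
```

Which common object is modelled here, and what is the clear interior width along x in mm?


A single room. The interior width is 3580 mm.

Four walls enclosing a rectangle with a door in the front wall — a room. Outside width 4030 minus two 225 mm walls gives 3580 mm.


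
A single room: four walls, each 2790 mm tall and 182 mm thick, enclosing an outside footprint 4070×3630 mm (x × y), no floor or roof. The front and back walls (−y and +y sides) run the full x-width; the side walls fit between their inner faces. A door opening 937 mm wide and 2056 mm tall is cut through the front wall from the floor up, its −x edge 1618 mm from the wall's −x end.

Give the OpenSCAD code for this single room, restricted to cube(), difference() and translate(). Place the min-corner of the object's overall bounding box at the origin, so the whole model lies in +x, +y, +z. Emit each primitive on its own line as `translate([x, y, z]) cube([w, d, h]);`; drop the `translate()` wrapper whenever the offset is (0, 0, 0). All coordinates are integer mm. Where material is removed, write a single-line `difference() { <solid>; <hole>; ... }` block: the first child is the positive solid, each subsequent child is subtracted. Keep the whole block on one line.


difference() { cube([4070, 182, 2790]); translate([1618, 0, 0]) cube([937, 182, 2056]); }
translate([0, 3448, 0]) cube([4070, 182, 2790]);
translate([0, 182, 0]) cube([182, 3266, 2790]);
translate([3888, 182, 0]) cube([182, 3266, 2790]);


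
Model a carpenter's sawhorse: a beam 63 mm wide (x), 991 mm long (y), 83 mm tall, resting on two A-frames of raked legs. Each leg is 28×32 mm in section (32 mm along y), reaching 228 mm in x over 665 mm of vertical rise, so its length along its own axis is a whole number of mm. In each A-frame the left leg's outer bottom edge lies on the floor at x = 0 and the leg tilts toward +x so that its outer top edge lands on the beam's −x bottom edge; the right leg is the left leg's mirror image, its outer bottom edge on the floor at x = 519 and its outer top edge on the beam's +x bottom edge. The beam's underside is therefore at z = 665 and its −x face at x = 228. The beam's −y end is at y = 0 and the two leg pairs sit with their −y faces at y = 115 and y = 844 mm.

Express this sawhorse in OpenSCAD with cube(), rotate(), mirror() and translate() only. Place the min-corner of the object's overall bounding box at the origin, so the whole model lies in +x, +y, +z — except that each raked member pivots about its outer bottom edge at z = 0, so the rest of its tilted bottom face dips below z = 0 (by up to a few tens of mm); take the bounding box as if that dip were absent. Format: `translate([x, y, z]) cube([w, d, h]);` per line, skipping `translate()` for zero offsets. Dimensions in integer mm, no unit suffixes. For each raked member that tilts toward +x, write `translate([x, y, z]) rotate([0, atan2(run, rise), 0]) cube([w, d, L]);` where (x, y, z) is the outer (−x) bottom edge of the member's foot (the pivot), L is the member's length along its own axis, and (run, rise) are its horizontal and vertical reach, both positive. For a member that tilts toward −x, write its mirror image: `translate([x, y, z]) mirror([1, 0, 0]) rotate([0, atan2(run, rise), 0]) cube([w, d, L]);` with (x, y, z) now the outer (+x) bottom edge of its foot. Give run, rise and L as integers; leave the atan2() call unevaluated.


translate([228, 0, 665]) cube([63, 991, 83]);
translate([0, 115, 0]) rotate([0, atan2(228, 665), 0]) cube([28, 32, 703]);
translate([519, 115, 0]) mirror([1, 0, 0]) rotate([0, atan2(228, 665), 0]) cube([28, 32, 703]);
translate([0, 844, 0]) rotate([0, atan2(228, 665), 0]) cube([28, 32, 703]);
translate([519, 844, 0]) mirror([1, 0, 0]) rotate([0, atan2(228, 665), 0]) cube([28, 32, 703]);


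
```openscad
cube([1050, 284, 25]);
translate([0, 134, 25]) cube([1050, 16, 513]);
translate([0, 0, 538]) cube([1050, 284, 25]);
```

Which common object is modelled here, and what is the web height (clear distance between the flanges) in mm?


An I-beam. The web height is 513 mm.

Two wide flanges with a thin centred web — an I-beam. Overall 563 mm minus two 25 mm flanges gives a web of 563 − 2·25 = 513 mm.


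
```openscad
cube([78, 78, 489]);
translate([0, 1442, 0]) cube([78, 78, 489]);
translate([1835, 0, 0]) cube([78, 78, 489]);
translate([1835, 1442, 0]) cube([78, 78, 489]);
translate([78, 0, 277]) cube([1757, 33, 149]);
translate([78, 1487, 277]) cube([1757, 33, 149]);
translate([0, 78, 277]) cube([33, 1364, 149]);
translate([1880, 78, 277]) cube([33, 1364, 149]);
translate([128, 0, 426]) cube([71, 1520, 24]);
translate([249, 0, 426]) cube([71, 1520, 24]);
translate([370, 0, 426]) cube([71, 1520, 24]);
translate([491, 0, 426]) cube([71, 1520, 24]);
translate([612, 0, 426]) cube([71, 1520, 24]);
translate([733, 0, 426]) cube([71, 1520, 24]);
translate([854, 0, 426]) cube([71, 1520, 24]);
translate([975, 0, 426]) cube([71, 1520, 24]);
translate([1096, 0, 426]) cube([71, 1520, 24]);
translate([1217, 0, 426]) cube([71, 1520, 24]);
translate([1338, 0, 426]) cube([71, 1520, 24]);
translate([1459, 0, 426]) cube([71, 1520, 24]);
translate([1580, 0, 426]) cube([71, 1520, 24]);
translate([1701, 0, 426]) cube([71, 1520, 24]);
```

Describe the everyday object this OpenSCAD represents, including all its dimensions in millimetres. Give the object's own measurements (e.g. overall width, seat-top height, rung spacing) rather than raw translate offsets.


A bed frame 1913 mm long (x) by 1520 mm wide (y). Four 78×78 mm corner posts, 489 mm tall, at the corners of the footprint. Four rails of 33 mm thickness and 149 mm height run between adjacent posts with their undersides at z = 277 mm, their outer faces flush with the outside of the frame (the two x-running rails run between the posts' inner faces; the two y-running rails run between the posts' inner faces). 14 slats, each 71 mm wide (x) and 24 mm thick, lie across the top of the two x-running rails, running the full 1520 mm width of the frame in y; along x they sit between the end posts with a 50 mm gap after the −x posts and between neighbouring slats, leaving 63 mm before the +x posts.


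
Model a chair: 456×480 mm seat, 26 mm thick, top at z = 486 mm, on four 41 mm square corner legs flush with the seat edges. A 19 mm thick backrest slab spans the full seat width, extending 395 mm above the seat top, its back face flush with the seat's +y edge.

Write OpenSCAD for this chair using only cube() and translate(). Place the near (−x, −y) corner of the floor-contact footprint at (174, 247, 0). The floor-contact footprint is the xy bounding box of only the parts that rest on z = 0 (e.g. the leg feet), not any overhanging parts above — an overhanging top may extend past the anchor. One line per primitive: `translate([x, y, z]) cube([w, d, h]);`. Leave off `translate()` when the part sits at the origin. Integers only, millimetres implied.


translate([174, 247, 460]) cube([456, 480, 26]);
translate([174, 247, 0]) cube([41, 41, 460]);
translate([589, 247, 0]) cube([41, 41, 460]);
translate([174, 686, 0]) cube([41, 41, 460]);
translate([589, 686, 0]) cube([41, 41, 460]);
translate([174, 708, 486]) cube([456, 19, 395]);


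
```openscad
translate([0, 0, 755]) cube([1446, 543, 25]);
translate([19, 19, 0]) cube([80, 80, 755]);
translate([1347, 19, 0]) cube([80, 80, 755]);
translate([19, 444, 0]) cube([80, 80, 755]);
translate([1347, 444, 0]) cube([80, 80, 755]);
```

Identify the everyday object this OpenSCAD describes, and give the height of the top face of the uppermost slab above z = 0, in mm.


A table. The table height is 780 mm.

A 1446×543×25 slab sits at z = 755 on four 80 mm square posts — a table. The top surface is at 755 + 25 = 780 mm.


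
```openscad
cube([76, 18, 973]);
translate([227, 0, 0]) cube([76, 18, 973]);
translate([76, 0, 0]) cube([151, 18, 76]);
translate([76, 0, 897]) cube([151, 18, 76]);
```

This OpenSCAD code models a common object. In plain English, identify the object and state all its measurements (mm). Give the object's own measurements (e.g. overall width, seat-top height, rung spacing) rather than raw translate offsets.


A rectangular picture frame lying in the x–z plane (depth along y). The opening is 151 mm wide (x) by 821 mm tall (z), surrounded by a border 76 mm wide on all four sides. The frame is 18 mm deep and is made of two full-height vertical stiles with two horizontal rails fitted between them.


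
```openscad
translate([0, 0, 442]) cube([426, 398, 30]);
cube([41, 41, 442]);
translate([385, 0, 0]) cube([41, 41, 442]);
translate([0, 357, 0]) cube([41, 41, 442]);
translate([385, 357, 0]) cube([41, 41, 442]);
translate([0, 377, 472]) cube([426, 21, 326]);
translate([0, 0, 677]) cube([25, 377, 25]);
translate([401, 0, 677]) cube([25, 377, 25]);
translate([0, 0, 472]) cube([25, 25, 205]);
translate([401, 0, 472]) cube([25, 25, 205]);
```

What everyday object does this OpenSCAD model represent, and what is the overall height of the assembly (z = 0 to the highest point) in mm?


A chair. The overall height is 798 mm.

A slab on four corner posts with a tall panel at the back — a chair. The seat slab sits at z = 442 with thickness 30, and the 326 mm backrest starts at the seat top, so the overall height is 442 + 30 + 326 = 798 mm.


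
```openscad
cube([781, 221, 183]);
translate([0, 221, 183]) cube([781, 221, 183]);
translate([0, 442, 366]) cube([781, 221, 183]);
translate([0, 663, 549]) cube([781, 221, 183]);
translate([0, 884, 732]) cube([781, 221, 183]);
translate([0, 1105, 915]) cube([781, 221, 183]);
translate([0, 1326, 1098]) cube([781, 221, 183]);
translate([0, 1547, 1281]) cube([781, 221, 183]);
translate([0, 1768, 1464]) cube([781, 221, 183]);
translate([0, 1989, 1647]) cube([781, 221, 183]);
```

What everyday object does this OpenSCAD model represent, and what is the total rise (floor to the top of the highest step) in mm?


A staircase. The total rise is 1830 mm.

10 identical blocks, each offset up and back from the previous — a staircase. Each step is 183 mm tall and there are 10 of them, so the total rise is 10 × 183 = 1830 mm.


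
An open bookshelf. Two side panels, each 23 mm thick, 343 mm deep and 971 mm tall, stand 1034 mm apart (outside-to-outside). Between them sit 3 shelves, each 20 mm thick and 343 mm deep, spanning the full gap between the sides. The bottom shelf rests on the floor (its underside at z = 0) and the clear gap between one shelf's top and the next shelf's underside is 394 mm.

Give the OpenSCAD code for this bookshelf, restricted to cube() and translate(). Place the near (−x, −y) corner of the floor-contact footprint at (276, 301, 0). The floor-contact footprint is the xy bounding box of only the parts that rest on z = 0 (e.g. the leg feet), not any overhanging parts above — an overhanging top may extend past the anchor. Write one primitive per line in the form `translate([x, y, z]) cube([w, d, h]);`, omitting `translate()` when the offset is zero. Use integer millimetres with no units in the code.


translate([276, 301, 0]) cube([23, 343, 971]);
translate([1287, 301, 0]) cube([23, 343, 971]);
translate([299, 301, 0]) cube([988, 343, 20]);
translate([299, 301, 414]) cube([988, 343, 20]);
translate([299, 301, 828]) cube([988, 343, 20]);
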